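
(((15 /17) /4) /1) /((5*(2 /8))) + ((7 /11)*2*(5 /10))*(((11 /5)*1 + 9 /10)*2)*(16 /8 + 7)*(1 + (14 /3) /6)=59189 /935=63.30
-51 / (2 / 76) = -1938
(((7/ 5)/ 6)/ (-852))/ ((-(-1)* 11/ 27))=-21/ 31240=-0.00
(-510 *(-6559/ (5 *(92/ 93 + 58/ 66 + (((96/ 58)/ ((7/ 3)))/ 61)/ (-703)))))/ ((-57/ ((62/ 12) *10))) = -5400453389484230/ 16635583527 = -324632.64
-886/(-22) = 443/11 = 40.27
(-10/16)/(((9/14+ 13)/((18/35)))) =-9/382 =-0.02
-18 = -18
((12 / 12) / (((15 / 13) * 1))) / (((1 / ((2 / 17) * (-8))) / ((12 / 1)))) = -832 / 85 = -9.79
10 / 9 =1.11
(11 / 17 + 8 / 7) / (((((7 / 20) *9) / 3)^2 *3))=28400 / 52479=0.54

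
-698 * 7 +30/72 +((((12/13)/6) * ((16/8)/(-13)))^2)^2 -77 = -48577580163199/9788768652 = -4962.58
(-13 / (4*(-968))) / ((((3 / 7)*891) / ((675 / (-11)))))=-2275 / 4216608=-0.00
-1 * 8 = -8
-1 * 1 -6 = -7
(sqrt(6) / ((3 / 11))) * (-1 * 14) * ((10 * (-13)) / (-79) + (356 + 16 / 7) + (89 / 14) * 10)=-5152334 * sqrt(6) / 237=-53251.43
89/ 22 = 4.05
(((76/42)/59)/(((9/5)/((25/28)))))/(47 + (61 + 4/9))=0.00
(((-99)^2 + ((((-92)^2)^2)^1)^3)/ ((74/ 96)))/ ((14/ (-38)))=-335311745541252604536316944/ 259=-1294639944174720480835201.00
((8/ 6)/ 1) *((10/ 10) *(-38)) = -152/ 3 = -50.67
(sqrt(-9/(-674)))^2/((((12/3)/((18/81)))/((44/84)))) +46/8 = 81391/14154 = 5.75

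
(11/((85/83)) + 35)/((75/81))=104976/2125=49.40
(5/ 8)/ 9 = 0.07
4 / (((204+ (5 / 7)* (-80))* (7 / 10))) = 10 / 257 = 0.04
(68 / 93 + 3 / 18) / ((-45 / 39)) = -2171 / 2790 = -0.78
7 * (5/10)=7/2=3.50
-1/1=-1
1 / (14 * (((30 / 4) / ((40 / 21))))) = 8 / 441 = 0.02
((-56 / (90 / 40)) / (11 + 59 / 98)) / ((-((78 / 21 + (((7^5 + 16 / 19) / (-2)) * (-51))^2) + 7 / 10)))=0.00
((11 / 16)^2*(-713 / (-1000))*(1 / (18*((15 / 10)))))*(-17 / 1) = -1466641 / 6912000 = -0.21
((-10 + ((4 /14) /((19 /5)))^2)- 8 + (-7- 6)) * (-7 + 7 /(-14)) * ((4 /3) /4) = 2741295 /35378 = 77.49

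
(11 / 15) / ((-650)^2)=11 / 6337500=0.00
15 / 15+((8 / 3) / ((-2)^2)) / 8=13 / 12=1.08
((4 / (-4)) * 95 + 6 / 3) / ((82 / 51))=-4743 / 82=-57.84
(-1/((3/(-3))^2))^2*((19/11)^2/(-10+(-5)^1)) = -361/1815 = -0.20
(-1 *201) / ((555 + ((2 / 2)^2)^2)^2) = -201 / 309136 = -0.00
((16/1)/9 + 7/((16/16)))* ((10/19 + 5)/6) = 2765/342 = 8.08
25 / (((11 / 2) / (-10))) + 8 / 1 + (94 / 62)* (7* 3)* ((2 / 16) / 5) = -500023 / 13640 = -36.66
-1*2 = -2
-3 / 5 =-0.60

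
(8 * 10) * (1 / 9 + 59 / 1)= 42560 / 9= 4728.89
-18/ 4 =-9/ 2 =-4.50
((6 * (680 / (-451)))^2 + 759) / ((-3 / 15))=-855138795 / 203401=-4204.20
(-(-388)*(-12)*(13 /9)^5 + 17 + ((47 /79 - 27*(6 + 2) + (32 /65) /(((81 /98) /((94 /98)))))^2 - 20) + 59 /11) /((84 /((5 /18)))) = 96366329483248207 /1726420802226120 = 55.82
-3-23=-26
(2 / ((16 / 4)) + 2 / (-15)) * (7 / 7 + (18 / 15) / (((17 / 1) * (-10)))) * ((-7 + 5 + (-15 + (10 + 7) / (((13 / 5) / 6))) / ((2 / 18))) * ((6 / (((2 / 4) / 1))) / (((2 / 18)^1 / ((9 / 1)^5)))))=13859320167396 / 27625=501694847.69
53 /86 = 0.62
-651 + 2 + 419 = -230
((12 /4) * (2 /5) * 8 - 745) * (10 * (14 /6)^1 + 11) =-378731 /15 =-25248.73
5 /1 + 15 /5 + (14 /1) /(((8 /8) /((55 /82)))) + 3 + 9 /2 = 24.89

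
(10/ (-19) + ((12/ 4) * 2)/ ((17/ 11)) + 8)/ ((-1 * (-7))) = 524/ 323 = 1.62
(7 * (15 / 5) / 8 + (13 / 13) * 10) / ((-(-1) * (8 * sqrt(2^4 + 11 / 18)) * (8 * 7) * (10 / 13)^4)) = 665691 * sqrt(598) / 824320000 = 0.02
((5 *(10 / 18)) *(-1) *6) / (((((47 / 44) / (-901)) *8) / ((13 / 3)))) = 3221075 / 423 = 7614.83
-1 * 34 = -34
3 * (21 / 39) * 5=105 / 13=8.08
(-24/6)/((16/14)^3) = -343/128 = -2.68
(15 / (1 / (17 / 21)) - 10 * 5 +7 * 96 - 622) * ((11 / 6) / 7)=935 / 294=3.18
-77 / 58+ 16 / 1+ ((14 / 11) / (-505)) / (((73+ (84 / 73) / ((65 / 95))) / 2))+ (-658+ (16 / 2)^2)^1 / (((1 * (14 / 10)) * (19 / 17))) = -1108357646486463 / 3036998058710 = -364.95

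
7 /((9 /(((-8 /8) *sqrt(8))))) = -14 *sqrt(2) /9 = -2.20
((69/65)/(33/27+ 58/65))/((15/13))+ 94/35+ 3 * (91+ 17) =2832539/8659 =327.12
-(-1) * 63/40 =63/40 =1.58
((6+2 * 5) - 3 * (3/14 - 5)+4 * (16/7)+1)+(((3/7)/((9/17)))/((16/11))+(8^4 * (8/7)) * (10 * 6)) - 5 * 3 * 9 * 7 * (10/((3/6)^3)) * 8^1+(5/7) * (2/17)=-323890.29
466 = 466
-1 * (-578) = 578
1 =1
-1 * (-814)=814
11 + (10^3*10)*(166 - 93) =730011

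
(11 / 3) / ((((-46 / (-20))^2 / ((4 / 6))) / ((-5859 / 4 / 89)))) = -358050 / 47081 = -7.60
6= 6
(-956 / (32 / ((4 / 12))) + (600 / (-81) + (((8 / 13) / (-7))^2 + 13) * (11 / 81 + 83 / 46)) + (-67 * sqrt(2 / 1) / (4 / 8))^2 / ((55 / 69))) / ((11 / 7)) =305879363785087 / 10667016360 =28675.25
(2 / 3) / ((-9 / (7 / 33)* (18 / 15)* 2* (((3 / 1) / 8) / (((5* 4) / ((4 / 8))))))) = -5600 / 8019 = -0.70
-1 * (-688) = 688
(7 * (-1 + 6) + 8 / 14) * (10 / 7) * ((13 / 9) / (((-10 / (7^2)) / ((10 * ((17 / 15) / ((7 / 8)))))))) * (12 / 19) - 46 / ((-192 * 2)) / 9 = -2942.22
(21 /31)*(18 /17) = 378 /527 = 0.72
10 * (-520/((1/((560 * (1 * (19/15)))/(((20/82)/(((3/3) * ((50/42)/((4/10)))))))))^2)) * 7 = -220890124000000/81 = -2727038567901.23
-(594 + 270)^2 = -746496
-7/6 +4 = 17/6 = 2.83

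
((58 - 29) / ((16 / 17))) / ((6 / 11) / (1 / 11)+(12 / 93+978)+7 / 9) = 137547 / 4396624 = 0.03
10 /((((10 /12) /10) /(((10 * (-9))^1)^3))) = -87480000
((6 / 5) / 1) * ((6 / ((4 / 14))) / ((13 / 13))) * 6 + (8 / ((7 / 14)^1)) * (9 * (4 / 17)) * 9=38772 / 85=456.14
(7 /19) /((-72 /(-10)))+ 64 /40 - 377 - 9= -1314473 /3420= -384.35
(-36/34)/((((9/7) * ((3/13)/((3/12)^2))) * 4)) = -91/1632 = -0.06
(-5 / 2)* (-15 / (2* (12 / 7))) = 175 / 16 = 10.94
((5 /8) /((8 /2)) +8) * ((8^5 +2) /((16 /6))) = 12829455 /128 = 100230.12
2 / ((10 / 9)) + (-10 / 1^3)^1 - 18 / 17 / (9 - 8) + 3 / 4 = -2893 / 340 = -8.51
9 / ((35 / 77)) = 99 / 5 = 19.80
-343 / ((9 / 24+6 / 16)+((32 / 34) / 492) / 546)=-783196596 / 1712537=-457.33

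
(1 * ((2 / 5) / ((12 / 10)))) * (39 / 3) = 13 / 3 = 4.33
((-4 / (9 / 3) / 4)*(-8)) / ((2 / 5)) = 20 / 3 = 6.67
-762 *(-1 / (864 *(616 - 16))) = 0.00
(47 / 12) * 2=47 / 6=7.83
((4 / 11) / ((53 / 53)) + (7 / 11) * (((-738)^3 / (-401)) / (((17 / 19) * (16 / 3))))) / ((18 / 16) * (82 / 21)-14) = -280660446178 / 20171503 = -13913.71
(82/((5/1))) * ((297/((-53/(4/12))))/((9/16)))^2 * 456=1158254592/14045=82467.40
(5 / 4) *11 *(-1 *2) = -55 / 2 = -27.50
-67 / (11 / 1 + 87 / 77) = -5159 / 934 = -5.52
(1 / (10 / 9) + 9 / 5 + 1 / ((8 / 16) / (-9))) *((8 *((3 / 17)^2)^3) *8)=-209952 / 7099285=-0.03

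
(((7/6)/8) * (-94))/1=-329/24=-13.71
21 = 21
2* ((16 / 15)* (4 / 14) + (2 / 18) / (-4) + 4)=5389 / 630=8.55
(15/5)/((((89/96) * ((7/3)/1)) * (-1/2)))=-1728/623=-2.77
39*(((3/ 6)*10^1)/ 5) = 39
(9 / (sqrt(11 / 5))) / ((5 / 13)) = 117 * sqrt(55) / 55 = 15.78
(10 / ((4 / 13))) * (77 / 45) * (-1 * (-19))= 19019 / 18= 1056.61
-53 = -53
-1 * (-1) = 1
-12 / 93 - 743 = -23037 / 31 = -743.13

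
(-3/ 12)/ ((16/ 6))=-3/ 32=-0.09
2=2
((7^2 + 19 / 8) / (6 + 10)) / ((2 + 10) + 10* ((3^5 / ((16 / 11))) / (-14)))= -959 / 32056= -0.03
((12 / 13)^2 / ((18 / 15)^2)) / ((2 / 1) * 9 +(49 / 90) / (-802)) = 7218000 / 219563279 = 0.03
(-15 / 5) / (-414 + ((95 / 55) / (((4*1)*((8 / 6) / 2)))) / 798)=3696 / 510047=0.01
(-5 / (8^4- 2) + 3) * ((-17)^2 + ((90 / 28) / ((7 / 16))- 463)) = -50126991 / 100303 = -499.76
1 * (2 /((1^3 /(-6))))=-12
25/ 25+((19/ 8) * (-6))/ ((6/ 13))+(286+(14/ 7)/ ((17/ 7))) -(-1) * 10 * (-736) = -966015/ 136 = -7103.05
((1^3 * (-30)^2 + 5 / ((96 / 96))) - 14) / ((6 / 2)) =297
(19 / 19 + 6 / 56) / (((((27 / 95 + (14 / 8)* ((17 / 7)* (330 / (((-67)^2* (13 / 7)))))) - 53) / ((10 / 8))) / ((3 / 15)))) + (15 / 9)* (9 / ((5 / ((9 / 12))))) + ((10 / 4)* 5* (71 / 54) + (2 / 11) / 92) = 4163823516145829 / 222880158009432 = 18.68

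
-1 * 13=-13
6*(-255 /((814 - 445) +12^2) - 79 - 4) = -28556 /57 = -500.98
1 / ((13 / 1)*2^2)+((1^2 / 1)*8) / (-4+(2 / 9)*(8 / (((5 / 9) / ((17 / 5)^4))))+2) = 1315043 / 34582236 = 0.04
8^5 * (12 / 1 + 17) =950272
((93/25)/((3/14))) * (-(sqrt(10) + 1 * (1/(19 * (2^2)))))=-55.13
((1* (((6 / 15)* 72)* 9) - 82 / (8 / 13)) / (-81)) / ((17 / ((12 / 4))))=-2519 / 9180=-0.27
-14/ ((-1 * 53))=0.26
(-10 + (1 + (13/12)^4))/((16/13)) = -2054819/331776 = -6.19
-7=-7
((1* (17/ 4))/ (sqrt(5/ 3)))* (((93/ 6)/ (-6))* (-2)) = 527* sqrt(15)/ 120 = 17.01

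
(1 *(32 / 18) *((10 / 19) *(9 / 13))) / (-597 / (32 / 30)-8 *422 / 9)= -23040 / 33248917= -0.00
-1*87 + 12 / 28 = -606 / 7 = -86.57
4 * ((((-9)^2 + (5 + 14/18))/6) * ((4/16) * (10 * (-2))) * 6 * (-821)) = 12824020/9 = 1424891.11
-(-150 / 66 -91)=1026 / 11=93.27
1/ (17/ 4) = 4/ 17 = 0.24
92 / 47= 1.96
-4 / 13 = -0.31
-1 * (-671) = 671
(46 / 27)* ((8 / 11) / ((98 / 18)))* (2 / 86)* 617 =227056 / 69531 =3.27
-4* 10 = -40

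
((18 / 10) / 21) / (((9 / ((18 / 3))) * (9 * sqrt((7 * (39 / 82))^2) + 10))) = 164 / 114695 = 0.00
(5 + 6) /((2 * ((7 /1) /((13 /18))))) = 143 /252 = 0.57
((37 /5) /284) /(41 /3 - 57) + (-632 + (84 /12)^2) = -107621911 /184600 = -583.00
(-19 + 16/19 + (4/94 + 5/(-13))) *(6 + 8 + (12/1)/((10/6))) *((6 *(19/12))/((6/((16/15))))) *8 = -728486272/137475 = -5299.05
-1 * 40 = -40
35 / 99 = 0.35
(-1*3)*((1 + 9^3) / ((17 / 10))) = -21900 / 17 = -1288.24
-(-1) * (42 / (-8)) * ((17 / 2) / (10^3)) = -357 / 8000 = -0.04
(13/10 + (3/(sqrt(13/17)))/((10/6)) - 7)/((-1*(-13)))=-57/130 + 9*sqrt(221)/845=-0.28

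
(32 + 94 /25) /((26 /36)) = 16092 /325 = 49.51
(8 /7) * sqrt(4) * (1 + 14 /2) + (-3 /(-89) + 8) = 16397 /623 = 26.32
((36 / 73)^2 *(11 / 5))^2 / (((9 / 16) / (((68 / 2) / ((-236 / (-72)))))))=221118087168 / 41887405475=5.28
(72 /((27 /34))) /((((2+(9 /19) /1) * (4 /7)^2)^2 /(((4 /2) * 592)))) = 1090385338 /6627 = 164536.79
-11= -11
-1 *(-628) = 628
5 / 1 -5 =0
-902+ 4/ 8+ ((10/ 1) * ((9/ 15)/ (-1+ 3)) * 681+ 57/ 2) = 1170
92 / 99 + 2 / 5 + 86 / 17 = 53756 / 8415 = 6.39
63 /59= 1.07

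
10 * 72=720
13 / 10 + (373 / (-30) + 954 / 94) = -694 / 705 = -0.98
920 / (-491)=-920 / 491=-1.87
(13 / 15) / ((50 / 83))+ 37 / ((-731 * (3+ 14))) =13380983 / 9320250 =1.44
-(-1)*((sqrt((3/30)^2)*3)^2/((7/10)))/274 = 9/19180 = 0.00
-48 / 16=-3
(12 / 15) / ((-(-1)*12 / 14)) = 14 / 15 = 0.93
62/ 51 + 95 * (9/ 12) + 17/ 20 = 37391/ 510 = 73.32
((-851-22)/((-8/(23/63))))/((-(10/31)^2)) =-2143991/5600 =-382.86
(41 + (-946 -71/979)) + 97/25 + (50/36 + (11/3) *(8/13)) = -5140387583/5727150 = -897.55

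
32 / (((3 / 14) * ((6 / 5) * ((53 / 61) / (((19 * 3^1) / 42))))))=92720 / 477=194.38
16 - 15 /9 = 43 /3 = 14.33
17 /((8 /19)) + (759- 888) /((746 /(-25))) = 44.70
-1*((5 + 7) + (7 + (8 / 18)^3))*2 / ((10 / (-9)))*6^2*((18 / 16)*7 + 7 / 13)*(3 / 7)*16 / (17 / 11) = 30613000 / 663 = 46173.45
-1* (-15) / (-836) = -15 / 836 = -0.02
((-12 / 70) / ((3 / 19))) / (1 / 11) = -418 / 35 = -11.94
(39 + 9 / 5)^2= 41616 / 25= 1664.64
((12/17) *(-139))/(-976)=417/4148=0.10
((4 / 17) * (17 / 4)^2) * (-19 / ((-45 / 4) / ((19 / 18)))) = 7.58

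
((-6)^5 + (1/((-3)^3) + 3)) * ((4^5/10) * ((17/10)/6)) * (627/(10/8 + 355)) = -20093984768/50625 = -396918.22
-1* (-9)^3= 729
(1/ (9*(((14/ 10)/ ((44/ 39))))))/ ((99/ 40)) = 800/ 22113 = 0.04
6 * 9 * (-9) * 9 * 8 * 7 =-244944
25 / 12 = 2.08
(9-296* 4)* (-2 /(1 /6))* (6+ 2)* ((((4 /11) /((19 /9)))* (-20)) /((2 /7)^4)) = -12187476000 /209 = -58313282.30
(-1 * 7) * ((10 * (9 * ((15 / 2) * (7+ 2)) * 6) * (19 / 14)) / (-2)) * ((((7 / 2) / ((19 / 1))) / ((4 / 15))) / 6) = 637875 / 32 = 19933.59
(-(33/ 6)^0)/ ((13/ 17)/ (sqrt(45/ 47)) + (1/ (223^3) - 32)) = 81534743012085207 * sqrt(235)/ 1636742564521598514118 + 51178730854135203405/ 1636742564521598514118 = 0.03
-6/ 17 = -0.35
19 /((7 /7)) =19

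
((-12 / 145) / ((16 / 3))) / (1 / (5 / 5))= -9 / 580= -0.02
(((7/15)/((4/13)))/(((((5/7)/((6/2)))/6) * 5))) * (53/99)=33761/8250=4.09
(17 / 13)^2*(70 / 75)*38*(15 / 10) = 90.98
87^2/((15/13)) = 32799/5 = 6559.80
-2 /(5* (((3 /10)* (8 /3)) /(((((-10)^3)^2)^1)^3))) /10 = -50000000000000000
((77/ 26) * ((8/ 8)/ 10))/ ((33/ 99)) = 231/ 260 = 0.89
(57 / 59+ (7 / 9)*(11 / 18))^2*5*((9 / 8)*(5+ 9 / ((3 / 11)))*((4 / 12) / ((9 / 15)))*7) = 631104048925 / 365421456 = 1727.06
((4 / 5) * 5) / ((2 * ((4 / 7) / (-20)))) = -70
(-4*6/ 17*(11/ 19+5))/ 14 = -1272/ 2261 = -0.56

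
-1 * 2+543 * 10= 5428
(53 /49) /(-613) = -53 /30037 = -0.00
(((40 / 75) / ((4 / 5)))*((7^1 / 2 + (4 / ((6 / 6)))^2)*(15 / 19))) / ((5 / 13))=507 / 19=26.68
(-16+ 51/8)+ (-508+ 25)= -3941/8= -492.62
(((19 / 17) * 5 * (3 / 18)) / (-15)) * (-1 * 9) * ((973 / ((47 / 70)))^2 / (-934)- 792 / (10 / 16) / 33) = -112057231247 / 87686255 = -1277.93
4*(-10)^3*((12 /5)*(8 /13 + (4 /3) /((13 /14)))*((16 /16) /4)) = -64000 /13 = -4923.08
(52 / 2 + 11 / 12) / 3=8.97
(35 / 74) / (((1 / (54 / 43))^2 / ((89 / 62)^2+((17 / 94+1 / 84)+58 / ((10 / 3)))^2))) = 9450445980634101 / 40664531218360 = 232.40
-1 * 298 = -298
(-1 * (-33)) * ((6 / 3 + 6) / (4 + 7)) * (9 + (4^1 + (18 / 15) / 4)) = 1596 / 5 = 319.20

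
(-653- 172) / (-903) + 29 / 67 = 27154 / 20167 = 1.35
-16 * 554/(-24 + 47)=-8864/23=-385.39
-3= -3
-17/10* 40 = -68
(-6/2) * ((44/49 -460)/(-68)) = -16872/833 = -20.25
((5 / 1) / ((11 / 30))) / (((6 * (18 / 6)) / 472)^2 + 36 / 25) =69620000 / 7359297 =9.46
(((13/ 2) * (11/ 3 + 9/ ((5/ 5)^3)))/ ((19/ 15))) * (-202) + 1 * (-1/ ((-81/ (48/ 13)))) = -4608614/ 351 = -13129.95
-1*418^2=-174724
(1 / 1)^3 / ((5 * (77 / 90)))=18 / 77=0.23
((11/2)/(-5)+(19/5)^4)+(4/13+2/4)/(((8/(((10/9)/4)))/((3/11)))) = 207.42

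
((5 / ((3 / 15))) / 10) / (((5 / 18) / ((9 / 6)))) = 27 / 2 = 13.50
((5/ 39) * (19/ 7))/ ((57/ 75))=0.46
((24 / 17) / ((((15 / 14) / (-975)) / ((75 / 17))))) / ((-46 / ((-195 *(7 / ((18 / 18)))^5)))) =-2684161935000 / 6647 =-403815546.11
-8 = -8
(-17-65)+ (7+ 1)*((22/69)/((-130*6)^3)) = -167813451011/2046505500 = -82.00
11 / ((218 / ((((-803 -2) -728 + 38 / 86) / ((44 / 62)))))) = -510725 / 4687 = -108.97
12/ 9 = 4/ 3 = 1.33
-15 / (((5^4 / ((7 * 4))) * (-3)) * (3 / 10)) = 56 / 75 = 0.75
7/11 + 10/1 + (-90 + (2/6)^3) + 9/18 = -46823/594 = -78.83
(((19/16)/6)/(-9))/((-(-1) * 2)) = -19/1728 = -0.01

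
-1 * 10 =-10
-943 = -943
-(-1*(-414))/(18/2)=-46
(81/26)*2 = 81/13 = 6.23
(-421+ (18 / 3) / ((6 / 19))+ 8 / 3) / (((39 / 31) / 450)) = -1856900 / 13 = -142838.46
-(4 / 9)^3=-64 / 729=-0.09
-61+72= 11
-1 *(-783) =783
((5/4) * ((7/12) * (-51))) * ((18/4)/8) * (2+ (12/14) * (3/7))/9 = -2465/448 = -5.50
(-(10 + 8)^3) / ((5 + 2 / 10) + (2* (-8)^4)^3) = -4860 / 458129844911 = -0.00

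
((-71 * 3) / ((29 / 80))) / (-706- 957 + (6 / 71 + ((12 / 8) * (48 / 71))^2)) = 85898640 / 242949617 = 0.35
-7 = -7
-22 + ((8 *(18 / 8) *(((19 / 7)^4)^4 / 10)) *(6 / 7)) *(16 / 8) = 31151647075946547516778 / 1163152569936035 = 26782081.63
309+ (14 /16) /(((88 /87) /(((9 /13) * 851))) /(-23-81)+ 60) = 98835147699 /319839752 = 309.01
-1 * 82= -82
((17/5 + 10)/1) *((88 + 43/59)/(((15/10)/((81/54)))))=70149/59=1188.97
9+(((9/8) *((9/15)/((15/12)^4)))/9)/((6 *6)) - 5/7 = 543806/65625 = 8.29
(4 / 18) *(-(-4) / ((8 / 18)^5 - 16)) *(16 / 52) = -13122 / 766805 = -0.02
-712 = -712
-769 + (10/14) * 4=-5363/7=-766.14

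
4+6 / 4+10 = 31 / 2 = 15.50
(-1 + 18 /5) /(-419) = -13 /2095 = -0.01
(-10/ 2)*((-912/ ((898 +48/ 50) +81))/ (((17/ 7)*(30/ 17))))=26600/ 24499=1.09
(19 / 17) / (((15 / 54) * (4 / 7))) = 7.04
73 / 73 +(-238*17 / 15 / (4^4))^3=-1201298167 / 7077888000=-0.17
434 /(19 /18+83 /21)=54684 /631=86.66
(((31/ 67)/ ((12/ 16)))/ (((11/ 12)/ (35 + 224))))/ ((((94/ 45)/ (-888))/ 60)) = -154002643200/ 34639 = -4445932.13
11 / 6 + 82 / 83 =1405 / 498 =2.82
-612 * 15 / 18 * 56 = -28560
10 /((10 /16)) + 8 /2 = 20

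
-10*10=-100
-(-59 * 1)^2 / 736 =-3481 / 736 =-4.73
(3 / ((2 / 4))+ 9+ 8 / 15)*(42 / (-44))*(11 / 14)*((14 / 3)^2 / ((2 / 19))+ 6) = -111607 / 45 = -2480.16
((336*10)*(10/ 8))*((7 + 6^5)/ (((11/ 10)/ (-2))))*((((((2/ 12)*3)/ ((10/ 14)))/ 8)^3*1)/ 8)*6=-168182847/ 5632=-29862.01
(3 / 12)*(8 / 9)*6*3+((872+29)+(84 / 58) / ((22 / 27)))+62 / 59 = 17086236 / 18821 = 907.83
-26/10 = -13/5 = -2.60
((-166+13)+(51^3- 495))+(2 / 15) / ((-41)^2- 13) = 1651357531 / 12510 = 132003.00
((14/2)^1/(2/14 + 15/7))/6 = 49/96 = 0.51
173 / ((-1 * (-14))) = 173 / 14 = 12.36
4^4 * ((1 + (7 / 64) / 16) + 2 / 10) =6179 / 20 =308.95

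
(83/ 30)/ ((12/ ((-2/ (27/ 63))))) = -581/ 540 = -1.08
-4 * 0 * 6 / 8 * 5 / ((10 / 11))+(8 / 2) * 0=0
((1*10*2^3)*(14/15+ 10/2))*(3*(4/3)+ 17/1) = 9968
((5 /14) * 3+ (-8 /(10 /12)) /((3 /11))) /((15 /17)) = -40613 /1050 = -38.68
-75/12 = -6.25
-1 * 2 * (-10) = 20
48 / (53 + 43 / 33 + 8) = 198 / 257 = 0.77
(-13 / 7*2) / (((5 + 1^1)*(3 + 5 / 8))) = -104 / 609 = -0.17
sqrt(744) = 2* sqrt(186) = 27.28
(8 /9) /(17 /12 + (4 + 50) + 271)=32 /11751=0.00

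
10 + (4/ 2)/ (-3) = 28/ 3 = 9.33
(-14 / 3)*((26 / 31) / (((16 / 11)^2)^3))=-161212051 / 390070272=-0.41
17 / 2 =8.50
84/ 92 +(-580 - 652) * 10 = -283339/ 23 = -12319.09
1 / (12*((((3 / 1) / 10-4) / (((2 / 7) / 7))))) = -5 / 5439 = -0.00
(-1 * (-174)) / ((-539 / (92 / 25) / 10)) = -32016 / 2695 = -11.88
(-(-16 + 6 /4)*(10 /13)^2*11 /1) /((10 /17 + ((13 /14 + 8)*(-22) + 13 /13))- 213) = -1898050 /8202077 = -0.23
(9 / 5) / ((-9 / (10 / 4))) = -1 / 2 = -0.50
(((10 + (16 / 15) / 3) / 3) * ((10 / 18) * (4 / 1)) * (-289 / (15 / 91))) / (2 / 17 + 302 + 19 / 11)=-1309569976 / 29586465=-44.26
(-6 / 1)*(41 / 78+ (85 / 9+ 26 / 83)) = -61.70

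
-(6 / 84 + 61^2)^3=-51523341383.88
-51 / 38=-1.34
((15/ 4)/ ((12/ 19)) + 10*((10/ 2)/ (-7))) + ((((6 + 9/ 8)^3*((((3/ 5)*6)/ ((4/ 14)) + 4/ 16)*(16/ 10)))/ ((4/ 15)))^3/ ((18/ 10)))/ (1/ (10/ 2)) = 2264083114600153753056621/ 37580963840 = 60245477583795.62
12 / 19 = 0.63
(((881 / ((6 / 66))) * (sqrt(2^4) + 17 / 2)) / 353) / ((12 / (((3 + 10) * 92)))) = 34202.18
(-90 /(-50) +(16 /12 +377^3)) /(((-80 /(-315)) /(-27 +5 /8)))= -5564640485.32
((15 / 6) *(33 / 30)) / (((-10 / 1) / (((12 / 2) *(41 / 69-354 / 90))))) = 3168 / 575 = 5.51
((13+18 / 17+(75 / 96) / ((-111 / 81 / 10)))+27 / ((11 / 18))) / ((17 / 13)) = 75612511 / 1881968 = 40.18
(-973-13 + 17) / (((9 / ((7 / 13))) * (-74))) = 0.78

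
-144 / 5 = -28.80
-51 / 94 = -0.54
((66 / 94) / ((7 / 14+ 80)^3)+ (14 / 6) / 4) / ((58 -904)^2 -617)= 0.00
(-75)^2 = 5625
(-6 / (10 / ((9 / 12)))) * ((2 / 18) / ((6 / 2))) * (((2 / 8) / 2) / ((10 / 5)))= -1 / 960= -0.00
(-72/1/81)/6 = -4/27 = -0.15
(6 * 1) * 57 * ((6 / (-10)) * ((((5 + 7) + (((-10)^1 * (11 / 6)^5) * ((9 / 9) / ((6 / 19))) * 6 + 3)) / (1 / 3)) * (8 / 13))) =4455215 / 3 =1485071.67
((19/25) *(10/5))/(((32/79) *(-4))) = -0.94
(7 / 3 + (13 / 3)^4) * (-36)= -115000 / 9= -12777.78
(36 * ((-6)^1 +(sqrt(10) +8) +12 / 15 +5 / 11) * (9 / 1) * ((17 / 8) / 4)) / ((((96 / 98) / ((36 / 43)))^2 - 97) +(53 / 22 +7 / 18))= -1775417049 / 294217360 - 109103841 * sqrt(10) / 58843472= -11.90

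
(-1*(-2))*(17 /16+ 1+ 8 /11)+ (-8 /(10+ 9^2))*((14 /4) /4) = 6295 /1144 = 5.50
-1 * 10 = -10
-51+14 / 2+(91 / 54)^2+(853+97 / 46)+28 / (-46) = 2371699 / 2916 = 813.34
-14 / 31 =-0.45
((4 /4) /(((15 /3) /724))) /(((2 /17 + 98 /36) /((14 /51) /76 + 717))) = 274373556 /7505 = 36558.77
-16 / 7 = -2.29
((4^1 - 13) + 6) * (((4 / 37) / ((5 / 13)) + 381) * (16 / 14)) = -1692888 / 1295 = -1307.25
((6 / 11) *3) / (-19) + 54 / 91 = 9648 / 19019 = 0.51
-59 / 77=-0.77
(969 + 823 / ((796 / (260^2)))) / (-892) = -14101531 / 177508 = -79.44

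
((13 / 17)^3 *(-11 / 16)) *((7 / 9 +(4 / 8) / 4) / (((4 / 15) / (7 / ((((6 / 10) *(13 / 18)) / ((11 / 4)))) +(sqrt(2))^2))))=-48.32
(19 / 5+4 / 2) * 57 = 1653 / 5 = 330.60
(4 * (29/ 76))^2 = 841/ 361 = 2.33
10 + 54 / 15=68 / 5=13.60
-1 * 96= -96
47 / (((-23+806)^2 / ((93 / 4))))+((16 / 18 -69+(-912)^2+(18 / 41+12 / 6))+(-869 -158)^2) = 63223945223449 / 33515532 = 1886407.33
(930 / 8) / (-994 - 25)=-465 / 4076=-0.11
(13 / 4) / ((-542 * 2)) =-13 / 4336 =-0.00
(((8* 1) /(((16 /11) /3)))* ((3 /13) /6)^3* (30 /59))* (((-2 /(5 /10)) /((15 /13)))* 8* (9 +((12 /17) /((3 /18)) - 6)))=-16236 /169507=-0.10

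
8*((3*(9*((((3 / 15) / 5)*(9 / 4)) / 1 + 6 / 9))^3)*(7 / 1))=53057.97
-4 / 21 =-0.19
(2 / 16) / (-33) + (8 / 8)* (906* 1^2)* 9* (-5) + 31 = -10755097 / 264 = -40739.00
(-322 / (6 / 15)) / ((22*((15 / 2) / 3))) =-161 / 11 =-14.64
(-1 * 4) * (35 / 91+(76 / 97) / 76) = -1992 / 1261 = -1.58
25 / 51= 0.49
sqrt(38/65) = sqrt(2470)/65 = 0.76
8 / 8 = 1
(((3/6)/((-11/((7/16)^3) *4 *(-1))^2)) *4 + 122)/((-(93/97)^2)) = -18642260752784465/140462744666112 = -132.72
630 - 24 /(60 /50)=610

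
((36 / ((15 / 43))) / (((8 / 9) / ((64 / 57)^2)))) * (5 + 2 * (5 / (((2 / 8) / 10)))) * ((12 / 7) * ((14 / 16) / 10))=16049664 / 1805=8891.78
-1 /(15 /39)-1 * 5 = -38 /5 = -7.60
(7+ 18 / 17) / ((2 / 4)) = 274 / 17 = 16.12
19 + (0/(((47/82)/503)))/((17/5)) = 19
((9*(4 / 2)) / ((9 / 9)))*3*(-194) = -10476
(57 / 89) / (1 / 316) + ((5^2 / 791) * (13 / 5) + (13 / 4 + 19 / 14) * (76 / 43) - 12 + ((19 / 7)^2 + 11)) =106923466 / 492793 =216.97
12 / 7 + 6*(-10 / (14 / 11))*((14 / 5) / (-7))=144 / 7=20.57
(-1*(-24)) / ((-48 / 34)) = -17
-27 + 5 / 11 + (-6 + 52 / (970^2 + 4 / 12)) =-1010525242 / 31049711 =-32.55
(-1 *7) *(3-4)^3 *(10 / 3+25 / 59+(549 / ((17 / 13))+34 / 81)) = 241129420 / 81243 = 2968.00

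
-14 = -14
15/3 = 5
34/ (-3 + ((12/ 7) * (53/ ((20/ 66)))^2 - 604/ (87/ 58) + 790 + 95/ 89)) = 1588650/ 2468267651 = 0.00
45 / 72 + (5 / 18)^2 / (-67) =27085 / 43416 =0.62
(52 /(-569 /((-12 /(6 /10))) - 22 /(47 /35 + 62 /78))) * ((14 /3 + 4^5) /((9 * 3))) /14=2341286480 /300436857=7.79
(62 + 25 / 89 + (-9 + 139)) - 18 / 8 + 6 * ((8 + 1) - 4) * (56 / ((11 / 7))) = 4930721 / 3916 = 1259.12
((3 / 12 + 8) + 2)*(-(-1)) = 41 / 4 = 10.25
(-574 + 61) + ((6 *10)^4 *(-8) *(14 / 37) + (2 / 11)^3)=-39230783.26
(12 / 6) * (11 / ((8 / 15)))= 165 / 4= 41.25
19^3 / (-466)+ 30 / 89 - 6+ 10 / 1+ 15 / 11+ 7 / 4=-6631681 / 912428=-7.27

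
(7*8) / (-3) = -56 / 3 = -18.67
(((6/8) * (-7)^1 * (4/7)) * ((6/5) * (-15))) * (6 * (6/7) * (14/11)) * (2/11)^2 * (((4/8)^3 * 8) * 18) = 279936/1331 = 210.32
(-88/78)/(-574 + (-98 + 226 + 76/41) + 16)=902/342303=0.00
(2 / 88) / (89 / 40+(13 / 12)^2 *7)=180 / 82687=0.00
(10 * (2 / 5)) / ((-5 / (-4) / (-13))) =-208 / 5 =-41.60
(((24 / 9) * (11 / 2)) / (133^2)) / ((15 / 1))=0.00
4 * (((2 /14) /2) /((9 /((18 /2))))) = 2 /7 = 0.29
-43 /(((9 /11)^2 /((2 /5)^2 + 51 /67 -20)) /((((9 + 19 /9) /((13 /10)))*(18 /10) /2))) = 665089084 /70551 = 9427.07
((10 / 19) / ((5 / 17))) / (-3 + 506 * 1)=34 / 9557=0.00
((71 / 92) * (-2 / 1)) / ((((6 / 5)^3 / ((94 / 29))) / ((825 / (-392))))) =114709375 / 18825408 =6.09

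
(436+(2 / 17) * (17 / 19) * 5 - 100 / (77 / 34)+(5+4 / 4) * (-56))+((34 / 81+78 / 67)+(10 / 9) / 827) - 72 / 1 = -92216426828 / 6566132727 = -14.04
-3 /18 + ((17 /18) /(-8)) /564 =-13553 /81216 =-0.17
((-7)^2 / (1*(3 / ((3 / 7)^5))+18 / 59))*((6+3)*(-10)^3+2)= -2107070658 / 993071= -2121.77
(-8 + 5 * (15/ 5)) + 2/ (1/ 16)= 39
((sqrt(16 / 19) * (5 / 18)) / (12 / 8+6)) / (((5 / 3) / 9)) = 4 * sqrt(19) / 95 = 0.18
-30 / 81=-10 / 27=-0.37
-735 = -735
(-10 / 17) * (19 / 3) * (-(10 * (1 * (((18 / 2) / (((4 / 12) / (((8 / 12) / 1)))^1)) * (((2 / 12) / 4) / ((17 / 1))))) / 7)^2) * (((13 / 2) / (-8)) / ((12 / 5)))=-154375 / 30814336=-0.01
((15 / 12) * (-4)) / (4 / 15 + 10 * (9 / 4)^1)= -150 / 683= -0.22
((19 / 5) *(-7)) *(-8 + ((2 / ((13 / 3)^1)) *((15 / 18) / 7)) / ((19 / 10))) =13782 / 65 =212.03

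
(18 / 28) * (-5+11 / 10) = -351 / 140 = -2.51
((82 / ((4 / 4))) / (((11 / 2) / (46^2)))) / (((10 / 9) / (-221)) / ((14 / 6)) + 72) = 438.17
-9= -9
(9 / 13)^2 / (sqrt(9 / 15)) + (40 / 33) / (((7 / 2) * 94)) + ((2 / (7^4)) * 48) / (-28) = 58816 / 26067657 + 27 * sqrt(15) / 169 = 0.62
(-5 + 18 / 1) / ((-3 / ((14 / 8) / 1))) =-91 / 12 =-7.58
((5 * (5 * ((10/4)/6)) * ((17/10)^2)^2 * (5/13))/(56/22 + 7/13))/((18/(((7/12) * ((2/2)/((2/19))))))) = 17455889/5225472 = 3.34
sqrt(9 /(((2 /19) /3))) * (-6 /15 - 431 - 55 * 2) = -8121 * sqrt(114) /10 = -8670.86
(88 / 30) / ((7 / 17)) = 748 / 105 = 7.12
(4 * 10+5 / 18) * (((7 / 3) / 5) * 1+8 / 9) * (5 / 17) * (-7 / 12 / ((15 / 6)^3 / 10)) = -24766 / 4131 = -6.00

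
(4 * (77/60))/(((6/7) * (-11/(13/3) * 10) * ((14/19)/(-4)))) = 1729/1350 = 1.28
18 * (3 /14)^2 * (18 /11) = 729 /539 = 1.35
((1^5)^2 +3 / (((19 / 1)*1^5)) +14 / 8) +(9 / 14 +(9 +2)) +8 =11997 / 532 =22.55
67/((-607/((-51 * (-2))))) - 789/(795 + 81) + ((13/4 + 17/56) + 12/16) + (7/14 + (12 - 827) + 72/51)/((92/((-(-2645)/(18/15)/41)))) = -1670685427135/3459093904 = -482.98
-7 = -7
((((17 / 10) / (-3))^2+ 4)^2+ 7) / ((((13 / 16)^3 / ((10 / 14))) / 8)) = 42586769408 / 155712375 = 273.50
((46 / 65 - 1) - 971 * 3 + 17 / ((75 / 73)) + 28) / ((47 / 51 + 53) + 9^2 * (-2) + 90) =47549459 / 299650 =158.68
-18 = -18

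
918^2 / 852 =70227 / 71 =989.11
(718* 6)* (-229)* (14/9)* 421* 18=-11629239216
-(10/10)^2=-1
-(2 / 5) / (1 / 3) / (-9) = 2 / 15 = 0.13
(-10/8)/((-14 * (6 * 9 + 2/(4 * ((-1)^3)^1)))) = 0.00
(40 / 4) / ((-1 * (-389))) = 10 / 389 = 0.03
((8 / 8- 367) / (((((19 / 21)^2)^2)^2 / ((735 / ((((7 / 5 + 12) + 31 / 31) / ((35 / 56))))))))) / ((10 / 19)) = -2826313165750725 / 57207791296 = -49404.34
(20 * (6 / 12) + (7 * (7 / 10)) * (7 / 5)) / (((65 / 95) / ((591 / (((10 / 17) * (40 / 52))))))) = 160922799 / 5000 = 32184.56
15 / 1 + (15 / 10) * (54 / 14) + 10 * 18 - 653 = -6331 / 14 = -452.21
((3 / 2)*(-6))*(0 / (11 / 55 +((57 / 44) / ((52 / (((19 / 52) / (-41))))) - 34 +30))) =0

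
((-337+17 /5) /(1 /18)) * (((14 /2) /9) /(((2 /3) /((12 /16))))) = -26271 /5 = -5254.20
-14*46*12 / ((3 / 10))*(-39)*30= 30139200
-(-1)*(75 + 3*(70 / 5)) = 117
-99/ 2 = -49.50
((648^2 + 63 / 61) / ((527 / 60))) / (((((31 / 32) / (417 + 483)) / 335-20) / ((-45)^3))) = 1351160689501080000000 / 6203084123443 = 217820790.85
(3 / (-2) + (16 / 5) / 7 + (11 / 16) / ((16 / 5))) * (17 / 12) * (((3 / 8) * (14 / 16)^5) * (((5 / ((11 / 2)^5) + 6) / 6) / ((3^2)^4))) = -48777752125753 / 1418219153868718080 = -0.00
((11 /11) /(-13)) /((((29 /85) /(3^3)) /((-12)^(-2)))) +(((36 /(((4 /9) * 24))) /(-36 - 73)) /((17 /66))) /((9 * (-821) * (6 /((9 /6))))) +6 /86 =2712521973 /98648020172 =0.03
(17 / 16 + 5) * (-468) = -11349 / 4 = -2837.25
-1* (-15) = 15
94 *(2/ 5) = 37.60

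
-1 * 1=-1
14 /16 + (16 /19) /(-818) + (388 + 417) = 50099573 /62168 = 805.87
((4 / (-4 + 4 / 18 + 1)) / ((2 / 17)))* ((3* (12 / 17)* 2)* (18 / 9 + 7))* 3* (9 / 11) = -314928 / 275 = -1145.19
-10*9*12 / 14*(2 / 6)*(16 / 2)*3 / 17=-4320 / 119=-36.30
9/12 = 3/4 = 0.75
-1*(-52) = 52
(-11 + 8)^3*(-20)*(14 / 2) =3780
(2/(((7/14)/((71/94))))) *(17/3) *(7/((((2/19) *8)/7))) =1123717/1128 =996.20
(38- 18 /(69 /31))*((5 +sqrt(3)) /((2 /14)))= 4816*sqrt(3) /23 +24080 /23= 1409.63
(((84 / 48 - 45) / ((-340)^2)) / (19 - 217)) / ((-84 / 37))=-6401 / 7690636800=-0.00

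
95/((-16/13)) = -77.19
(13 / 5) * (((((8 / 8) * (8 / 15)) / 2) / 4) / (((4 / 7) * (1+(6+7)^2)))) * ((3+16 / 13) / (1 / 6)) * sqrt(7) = 77 * sqrt(7) / 1700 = 0.12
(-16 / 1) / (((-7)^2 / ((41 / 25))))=-656 / 1225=-0.54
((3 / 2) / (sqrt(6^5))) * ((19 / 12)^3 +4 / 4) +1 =8587 * sqrt(6) / 248832 +1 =1.08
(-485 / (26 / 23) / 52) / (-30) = 2231 / 8112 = 0.28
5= 5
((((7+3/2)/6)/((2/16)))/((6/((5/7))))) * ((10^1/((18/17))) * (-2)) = -14450/567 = -25.49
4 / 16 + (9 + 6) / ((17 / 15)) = 13.49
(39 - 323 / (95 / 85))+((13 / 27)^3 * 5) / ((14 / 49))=-9764605 / 39366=-248.05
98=98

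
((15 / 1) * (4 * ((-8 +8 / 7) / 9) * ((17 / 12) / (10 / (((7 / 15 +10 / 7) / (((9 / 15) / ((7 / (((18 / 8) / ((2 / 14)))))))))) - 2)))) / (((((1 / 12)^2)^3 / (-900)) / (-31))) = -15031156801536000 / 14273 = -1053118251351.22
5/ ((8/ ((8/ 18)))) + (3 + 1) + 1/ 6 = 4.44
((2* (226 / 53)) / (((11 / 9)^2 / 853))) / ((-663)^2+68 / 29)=905671044 / 81750159997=0.01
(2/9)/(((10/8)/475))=760/9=84.44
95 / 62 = 1.53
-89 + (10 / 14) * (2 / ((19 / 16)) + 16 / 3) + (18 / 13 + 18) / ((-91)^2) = -73621615 / 876603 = -83.99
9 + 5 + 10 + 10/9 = 25.11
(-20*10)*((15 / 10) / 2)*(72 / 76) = -2700 / 19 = -142.11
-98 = -98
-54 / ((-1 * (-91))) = -54 / 91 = -0.59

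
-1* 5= -5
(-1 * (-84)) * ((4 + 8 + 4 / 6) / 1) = 1064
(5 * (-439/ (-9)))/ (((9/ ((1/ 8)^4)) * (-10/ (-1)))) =439/ 663552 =0.00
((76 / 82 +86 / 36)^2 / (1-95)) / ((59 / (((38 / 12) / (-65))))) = 113768371 / 1178032293360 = 0.00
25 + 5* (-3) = 10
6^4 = 1296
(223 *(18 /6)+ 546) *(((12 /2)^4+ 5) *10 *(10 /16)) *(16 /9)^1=17563500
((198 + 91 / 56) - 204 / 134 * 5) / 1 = 102919 / 536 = 192.01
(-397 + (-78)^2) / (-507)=-5687 / 507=-11.22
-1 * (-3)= 3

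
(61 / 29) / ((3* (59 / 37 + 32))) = 0.02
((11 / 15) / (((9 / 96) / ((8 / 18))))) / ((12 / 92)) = 26.65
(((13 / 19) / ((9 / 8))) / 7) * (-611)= -63544 / 1197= -53.09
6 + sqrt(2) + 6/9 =sqrt(2) + 20/3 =8.08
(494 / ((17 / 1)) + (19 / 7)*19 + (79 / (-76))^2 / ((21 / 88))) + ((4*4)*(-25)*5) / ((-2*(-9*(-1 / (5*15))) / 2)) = 205611897 / 12274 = 16751.82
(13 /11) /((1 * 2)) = 13 /22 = 0.59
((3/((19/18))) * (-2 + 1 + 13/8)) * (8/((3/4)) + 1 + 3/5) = 414/19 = 21.79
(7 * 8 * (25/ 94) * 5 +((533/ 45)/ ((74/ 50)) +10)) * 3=1447265/ 5217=277.41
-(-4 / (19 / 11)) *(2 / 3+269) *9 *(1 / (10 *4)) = 26697 / 190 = 140.51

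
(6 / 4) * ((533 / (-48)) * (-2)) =533 / 16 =33.31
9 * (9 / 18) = 9 / 2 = 4.50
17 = 17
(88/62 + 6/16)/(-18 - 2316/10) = -2225/309504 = -0.01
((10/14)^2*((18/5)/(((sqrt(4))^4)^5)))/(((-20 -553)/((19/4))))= -285/19627245568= -0.00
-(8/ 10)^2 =-16/ 25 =-0.64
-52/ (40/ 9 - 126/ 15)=1170/ 89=13.15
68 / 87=0.78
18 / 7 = 2.57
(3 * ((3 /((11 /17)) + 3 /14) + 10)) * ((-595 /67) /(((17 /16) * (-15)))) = 18296 /737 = 24.82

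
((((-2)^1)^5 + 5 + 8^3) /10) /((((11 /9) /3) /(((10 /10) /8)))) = 2619 /176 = 14.88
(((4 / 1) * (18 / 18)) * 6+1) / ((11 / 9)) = 225 / 11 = 20.45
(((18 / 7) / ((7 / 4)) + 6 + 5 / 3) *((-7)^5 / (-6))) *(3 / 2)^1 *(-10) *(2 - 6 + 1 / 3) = 25335695 / 18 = 1407538.61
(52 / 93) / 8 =13 / 186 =0.07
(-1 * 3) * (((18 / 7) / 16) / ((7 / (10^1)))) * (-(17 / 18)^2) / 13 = 1445 / 30576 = 0.05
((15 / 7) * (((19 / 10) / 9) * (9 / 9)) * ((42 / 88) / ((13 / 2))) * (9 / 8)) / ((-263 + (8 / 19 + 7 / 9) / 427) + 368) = 12485907 / 35084146240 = 0.00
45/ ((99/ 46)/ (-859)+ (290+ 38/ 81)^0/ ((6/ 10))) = 5334390/ 197273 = 27.04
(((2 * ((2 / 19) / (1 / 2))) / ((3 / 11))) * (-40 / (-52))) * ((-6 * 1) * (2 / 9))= -3520 / 2223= -1.58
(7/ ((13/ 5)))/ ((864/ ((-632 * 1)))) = -2765/ 1404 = -1.97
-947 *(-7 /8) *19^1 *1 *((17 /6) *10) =446076.46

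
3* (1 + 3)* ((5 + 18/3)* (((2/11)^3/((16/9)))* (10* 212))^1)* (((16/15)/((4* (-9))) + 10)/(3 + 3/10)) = 11414080/3993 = 2858.52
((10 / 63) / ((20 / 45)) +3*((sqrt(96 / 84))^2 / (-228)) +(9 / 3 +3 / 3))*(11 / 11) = 165 / 38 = 4.34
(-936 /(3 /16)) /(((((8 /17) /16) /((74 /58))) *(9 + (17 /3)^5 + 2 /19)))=-14497232256 /391780169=-37.00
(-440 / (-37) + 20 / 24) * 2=2825 / 111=25.45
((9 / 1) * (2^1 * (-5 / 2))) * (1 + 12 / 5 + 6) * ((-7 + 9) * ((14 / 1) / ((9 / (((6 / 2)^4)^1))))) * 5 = -532980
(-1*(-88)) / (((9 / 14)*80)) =77 / 45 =1.71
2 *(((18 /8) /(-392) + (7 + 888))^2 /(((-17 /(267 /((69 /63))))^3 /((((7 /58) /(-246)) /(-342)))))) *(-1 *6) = 112457300889115781289 /2765640205027328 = 40662.30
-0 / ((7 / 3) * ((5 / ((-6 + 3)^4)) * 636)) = 0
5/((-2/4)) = -10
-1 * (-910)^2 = -828100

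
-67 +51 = -16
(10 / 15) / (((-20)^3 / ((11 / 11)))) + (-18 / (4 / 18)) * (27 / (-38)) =13121981 / 228000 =57.55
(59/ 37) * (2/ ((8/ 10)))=295/ 74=3.99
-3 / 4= -0.75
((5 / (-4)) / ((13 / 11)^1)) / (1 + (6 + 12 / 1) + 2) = -55 / 1092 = -0.05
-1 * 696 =-696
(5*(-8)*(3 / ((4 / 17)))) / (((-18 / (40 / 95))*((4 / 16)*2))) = 23.86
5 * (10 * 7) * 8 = 2800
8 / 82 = 0.10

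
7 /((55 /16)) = 112 /55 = 2.04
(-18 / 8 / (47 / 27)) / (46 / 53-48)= 12879 / 469624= 0.03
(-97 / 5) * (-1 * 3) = 291 / 5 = 58.20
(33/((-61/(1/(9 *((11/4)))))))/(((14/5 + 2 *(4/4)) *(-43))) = 5/47214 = 0.00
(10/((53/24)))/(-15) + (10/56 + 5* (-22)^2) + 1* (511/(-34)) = 60669487/25228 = 2404.85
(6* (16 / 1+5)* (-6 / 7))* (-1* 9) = 972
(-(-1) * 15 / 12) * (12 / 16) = 15 / 16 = 0.94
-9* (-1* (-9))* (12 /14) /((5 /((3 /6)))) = -243 /35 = -6.94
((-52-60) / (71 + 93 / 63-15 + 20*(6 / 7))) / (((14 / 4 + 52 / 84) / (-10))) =987840 / 271091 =3.64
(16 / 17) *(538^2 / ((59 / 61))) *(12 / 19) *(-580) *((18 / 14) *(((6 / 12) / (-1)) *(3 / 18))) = 1474636135680 / 133399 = 11054326.76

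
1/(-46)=-1/46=-0.02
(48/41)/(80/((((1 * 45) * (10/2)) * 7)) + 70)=7560/452353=0.02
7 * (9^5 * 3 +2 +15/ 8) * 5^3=1240056125/ 8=155007015.62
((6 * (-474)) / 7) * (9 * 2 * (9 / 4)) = -115182 / 7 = -16454.57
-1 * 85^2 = -7225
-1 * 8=-8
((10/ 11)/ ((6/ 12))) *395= 718.18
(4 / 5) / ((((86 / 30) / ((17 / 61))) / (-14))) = -2856 / 2623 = -1.09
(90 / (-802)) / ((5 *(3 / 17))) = -51 / 401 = -0.13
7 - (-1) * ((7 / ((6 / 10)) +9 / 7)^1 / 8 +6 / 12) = 383 / 42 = 9.12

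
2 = 2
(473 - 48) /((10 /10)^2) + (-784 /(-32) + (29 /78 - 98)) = 13723 /39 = 351.87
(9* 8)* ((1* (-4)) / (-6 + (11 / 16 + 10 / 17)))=78336 / 1285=60.96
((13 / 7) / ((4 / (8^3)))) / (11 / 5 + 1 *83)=4160 / 1491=2.79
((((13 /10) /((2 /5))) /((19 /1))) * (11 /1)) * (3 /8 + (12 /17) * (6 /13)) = 13629 /10336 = 1.32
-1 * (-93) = 93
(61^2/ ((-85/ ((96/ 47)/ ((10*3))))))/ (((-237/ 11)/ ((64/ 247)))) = 41913344/ 1169316525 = 0.04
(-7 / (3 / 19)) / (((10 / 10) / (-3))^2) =-399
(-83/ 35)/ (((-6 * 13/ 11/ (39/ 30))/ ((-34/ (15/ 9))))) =-15521/ 1750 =-8.87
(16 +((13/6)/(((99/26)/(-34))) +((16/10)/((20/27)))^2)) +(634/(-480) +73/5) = 43355957/2970000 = 14.60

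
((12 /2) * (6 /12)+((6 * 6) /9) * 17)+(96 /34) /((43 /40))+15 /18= 326581 /4386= 74.46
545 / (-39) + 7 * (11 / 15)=-1724 / 195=-8.84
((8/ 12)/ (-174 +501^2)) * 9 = 2/ 83609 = 0.00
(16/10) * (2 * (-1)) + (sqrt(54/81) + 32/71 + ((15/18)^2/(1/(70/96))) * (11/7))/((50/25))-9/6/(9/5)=-4183811/1226880 + sqrt(6)/6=-3.00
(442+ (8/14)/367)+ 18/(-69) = 26101132/59087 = 441.74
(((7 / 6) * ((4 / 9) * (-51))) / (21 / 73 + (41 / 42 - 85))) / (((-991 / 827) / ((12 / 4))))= -201156172 / 254424385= -0.79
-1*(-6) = 6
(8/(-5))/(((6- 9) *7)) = 8/105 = 0.08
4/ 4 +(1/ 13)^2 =1.01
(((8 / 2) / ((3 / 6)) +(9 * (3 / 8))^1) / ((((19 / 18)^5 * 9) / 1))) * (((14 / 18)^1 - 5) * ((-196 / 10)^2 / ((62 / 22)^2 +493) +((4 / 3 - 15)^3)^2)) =-2620097956388125304 / 98740963675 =-26535065.68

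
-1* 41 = -41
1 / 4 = 0.25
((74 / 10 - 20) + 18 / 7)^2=123201 / 1225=100.57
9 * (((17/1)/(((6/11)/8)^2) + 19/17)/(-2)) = -559675/34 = -16461.03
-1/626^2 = -1/391876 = -0.00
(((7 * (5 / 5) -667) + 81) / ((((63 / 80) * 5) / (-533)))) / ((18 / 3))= 822952 / 63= 13062.73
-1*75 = -75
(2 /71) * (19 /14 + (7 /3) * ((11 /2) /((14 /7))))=653 /2982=0.22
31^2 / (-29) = -961 / 29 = -33.14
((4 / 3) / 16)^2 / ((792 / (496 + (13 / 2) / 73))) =24143 / 5550336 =0.00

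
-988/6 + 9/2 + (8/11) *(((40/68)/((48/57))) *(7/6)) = -89521/561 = -159.57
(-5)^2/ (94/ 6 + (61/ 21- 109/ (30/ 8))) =-2625/ 1102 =-2.38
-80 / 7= -11.43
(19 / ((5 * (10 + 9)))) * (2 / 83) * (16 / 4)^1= 8 / 415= 0.02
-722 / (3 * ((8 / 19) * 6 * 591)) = -6859 / 42552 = -0.16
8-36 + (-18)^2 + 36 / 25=7436 / 25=297.44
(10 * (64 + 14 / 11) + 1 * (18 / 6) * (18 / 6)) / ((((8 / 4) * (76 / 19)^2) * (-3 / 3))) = -7279 / 352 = -20.68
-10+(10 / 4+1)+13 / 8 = -39 / 8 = -4.88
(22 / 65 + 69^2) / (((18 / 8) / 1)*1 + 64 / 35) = 1167.40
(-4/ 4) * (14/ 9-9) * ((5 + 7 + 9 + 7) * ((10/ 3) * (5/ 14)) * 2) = 13400/ 27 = 496.30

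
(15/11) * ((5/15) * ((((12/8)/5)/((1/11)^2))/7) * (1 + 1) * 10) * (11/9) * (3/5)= 242/7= 34.57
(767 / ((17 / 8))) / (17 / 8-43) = -49088 / 5559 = -8.83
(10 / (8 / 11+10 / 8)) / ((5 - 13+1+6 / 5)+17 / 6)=-4400 / 2581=-1.70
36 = 36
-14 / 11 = -1.27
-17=-17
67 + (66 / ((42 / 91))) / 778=67.18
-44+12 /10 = -214 /5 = -42.80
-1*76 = -76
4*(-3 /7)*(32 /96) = -4 /7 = -0.57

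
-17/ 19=-0.89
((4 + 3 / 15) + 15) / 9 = 32 / 15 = 2.13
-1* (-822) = 822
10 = 10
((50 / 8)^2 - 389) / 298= -1.17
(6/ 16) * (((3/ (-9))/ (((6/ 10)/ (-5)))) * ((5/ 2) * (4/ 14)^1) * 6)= 125/ 28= 4.46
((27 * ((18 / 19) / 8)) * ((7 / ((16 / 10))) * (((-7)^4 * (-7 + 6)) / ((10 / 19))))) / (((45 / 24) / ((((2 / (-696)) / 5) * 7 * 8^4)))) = 406594944 / 725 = 560820.61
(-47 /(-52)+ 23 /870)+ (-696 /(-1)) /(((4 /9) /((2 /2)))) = 35443963 /22620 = 1566.93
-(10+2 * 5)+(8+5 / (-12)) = -149 / 12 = -12.42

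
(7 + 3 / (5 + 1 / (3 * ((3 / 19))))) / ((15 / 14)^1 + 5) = 665 / 544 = 1.22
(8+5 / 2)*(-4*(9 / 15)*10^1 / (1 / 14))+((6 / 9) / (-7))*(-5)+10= -73868 / 21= -3517.52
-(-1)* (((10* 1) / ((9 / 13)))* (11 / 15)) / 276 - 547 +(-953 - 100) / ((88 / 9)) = -107326727 / 163944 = -654.65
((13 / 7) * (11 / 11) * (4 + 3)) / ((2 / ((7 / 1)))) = 91 / 2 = 45.50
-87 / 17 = -5.12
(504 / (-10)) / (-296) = 63 / 370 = 0.17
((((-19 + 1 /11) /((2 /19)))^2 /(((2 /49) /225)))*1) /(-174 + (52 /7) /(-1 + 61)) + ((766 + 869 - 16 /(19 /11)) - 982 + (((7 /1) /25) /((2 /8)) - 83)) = -1072918694874446 /1049321075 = -1022488.46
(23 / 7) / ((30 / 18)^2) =207 / 175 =1.18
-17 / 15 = -1.13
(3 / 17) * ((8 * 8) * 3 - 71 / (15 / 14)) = 1886 / 85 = 22.19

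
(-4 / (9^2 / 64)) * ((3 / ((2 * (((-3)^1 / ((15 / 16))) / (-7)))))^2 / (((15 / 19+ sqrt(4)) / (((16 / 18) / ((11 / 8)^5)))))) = -2.21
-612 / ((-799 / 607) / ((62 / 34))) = 677412 / 799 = 847.82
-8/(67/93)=-744/67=-11.10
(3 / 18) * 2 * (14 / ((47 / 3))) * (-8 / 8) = -14 / 47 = -0.30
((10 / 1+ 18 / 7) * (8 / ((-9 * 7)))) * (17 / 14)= -5984 / 3087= -1.94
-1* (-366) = 366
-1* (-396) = 396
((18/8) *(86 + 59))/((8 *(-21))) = -435/224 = -1.94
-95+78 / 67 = -6287 / 67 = -93.84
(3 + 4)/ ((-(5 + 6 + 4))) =-7/ 15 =-0.47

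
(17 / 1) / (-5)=-17 / 5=-3.40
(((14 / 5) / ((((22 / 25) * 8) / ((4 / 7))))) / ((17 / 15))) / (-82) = -75 / 30668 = -0.00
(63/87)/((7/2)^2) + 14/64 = 1805/6496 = 0.28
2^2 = 4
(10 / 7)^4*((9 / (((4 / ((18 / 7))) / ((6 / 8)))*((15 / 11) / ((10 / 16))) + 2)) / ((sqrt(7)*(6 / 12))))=8910000*sqrt(7) / 5428661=4.34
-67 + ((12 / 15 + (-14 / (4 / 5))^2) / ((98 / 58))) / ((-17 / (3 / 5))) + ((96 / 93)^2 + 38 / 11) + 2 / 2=-59784739657 / 880564300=-67.89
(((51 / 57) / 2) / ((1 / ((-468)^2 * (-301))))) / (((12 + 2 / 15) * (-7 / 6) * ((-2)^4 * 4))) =34638435 / 1064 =32554.92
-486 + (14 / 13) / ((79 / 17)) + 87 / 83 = -41318023 / 85241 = -484.72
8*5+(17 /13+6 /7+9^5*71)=381519426 /91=4192521.16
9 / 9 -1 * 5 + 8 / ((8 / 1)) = -3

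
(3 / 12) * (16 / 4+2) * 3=9 / 2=4.50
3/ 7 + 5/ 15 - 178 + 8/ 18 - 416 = -592.79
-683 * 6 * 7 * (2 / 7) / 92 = -2049 / 23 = -89.09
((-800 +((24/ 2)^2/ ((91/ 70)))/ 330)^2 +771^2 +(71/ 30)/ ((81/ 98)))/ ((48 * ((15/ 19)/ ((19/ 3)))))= 5533602470044063/ 26833177800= 206222.41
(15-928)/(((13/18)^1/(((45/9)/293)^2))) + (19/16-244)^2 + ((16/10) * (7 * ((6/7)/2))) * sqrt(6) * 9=216 * sqrt(6)/5 + 16844492371725/285705472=59063.36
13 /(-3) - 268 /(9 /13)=-3523 /9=-391.44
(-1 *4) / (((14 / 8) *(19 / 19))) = -2.29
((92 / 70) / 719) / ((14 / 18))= 414 / 176155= 0.00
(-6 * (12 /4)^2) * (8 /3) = -144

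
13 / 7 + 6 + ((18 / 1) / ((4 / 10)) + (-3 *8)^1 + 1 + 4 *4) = 321 / 7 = 45.86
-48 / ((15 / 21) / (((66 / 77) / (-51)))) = 96 / 85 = 1.13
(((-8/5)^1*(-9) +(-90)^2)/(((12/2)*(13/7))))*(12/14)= 40572/65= 624.18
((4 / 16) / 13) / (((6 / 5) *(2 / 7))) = 35 / 624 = 0.06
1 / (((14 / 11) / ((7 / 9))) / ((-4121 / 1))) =-45331 / 18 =-2518.39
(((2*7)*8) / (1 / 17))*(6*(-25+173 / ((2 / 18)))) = 17501568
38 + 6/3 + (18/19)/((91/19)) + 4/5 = 18654/455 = 41.00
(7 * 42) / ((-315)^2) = 2 / 675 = 0.00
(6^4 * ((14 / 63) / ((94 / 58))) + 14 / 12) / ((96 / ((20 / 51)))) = 252205 / 345168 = 0.73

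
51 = 51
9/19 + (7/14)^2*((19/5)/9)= 1981/3420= 0.58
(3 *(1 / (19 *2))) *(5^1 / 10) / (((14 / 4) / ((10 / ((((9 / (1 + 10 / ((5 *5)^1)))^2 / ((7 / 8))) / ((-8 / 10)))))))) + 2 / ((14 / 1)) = 25307 / 179550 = 0.14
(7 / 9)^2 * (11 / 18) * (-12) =-1078 / 243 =-4.44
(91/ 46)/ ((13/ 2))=7/ 23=0.30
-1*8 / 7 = -8 / 7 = -1.14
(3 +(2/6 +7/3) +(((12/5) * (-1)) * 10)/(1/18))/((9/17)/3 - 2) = 21743/93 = 233.80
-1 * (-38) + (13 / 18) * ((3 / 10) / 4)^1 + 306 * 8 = 596653 / 240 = 2486.05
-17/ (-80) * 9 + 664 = 53273/ 80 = 665.91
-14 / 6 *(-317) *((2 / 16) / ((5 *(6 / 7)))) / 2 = 10.79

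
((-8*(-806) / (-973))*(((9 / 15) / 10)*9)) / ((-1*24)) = 3627 / 24325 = 0.15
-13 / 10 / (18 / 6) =-13 / 30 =-0.43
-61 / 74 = -0.82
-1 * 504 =-504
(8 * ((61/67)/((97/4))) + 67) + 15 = 534870/6499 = 82.30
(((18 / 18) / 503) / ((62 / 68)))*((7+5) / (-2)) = -204 / 15593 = -0.01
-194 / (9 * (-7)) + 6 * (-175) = -65956 / 63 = -1046.92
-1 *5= -5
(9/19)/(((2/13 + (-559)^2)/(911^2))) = 32366919/25727615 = 1.26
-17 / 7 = -2.43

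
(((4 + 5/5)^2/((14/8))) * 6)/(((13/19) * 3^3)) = 3800/819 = 4.64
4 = 4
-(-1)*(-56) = -56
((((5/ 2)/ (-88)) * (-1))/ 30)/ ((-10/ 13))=-13/ 10560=-0.00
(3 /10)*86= 129 /5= 25.80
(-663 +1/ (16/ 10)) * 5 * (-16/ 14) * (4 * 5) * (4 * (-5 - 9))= -4239200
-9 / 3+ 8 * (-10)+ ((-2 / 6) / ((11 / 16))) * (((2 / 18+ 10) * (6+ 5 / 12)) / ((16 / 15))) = -12149 / 108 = -112.49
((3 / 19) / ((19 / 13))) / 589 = 39 / 212629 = 0.00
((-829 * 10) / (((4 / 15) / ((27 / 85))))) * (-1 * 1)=335745 / 34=9874.85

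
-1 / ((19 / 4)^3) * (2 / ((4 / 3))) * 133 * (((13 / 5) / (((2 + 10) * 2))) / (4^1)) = -91 / 1805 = -0.05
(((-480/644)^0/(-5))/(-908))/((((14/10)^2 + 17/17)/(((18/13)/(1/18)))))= 405/218374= 0.00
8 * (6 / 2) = 24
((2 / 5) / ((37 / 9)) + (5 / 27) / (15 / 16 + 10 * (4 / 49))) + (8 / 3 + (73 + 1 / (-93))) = 646049578 / 8516475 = 75.86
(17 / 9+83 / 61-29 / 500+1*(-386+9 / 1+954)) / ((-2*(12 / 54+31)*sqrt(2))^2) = 1433363211 / 19266484000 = 0.07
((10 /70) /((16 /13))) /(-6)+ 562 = 377651 /672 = 561.98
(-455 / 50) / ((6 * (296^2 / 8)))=-91 / 657120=-0.00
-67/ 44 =-1.52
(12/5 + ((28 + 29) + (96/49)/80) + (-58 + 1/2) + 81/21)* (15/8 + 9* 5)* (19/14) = 4037025/10976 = 367.80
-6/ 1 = -6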